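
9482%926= 222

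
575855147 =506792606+69062541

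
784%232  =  88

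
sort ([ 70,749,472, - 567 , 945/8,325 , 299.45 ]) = [ - 567,70,945/8, 299.45,325,472,749] 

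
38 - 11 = 27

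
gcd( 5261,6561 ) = 1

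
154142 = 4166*37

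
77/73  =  77/73 = 1.05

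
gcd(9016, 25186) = 98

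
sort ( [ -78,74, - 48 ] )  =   [ - 78,-48,74]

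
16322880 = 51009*320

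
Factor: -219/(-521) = 3^1*73^1 * 521^( - 1)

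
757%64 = 53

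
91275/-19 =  - 4804 + 1/19 =- 4803.95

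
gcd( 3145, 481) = 37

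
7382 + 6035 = 13417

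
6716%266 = 66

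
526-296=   230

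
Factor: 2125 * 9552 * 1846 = 37470108000 =2^5*3^1*5^3*13^1*17^1*71^1*199^1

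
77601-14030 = 63571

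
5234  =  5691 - 457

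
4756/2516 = 1189/629 = 1.89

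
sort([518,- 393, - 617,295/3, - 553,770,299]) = [ - 617 , - 553, - 393,295/3,299,  518, 770] 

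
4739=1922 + 2817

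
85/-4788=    - 1 + 4703/4788=- 0.02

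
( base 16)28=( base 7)55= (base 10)40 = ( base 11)37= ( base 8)50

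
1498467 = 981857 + 516610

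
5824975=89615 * 65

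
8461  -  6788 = 1673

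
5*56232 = 281160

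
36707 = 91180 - 54473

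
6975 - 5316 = 1659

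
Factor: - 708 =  - 2^2*3^1*59^1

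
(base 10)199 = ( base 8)307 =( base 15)D4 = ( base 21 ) 9A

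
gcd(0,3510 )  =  3510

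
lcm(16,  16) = 16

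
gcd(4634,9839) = 1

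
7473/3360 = 2+251/1120 = 2.22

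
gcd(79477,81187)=19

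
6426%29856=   6426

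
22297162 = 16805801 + 5491361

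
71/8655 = 71/8655  =  0.01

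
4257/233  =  4257/233 = 18.27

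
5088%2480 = 128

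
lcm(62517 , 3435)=312585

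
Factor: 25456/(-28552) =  - 2^1 *37^1*83^ ( - 1)=-74/83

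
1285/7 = 1285/7 = 183.57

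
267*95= 25365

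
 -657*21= - 13797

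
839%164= 19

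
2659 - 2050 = 609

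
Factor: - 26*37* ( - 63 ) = 60606 = 2^1*3^2*7^1*13^1*37^1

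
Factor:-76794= -2^1*3^1*12799^1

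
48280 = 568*85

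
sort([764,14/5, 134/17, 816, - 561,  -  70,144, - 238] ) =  [ - 561, - 238, - 70,14/5, 134/17, 144, 764,816] 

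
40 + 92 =132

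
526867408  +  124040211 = 650907619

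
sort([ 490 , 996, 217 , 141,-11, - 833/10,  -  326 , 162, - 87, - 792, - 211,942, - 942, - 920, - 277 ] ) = [  -  942, - 920,  -  792, - 326,  -  277, - 211, - 87, - 833/10, - 11,141 , 162,217, 490, 942,996 ]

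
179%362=179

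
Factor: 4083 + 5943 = 10026 = 2^1*3^2 * 557^1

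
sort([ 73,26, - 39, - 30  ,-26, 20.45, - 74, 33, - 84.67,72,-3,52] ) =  [- 84.67, - 74, - 39, - 30,- 26 ,  -  3,20.45,26,33, 52, 72, 73] 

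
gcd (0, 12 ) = 12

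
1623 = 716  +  907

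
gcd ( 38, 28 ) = 2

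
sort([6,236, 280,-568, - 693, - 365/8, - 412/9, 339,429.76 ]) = [ - 693,  -  568,-412/9, - 365/8,6, 236,  280 , 339, 429.76]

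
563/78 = 563/78 = 7.22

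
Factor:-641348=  - 2^2*223^1*719^1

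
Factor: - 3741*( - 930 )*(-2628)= - 9143153640 = - 2^3 * 3^4*5^1*29^1*31^1*43^1*73^1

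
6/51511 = 6/51511 = 0.00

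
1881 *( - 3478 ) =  - 6542118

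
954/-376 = -477/188= -2.54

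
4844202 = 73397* 66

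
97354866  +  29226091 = 126580957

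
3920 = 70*56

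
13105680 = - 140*(-93612)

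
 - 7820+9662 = 1842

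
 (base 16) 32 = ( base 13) 3B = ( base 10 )50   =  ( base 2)110010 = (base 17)2G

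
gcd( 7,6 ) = 1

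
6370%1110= 820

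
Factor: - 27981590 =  - 2^1*5^1*7^1*13^1*97^1*317^1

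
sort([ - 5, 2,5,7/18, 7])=[ - 5,7/18,2,5,7]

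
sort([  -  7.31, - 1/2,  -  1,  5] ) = [ - 7.31, - 1, - 1/2, 5 ]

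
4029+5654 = 9683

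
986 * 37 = 36482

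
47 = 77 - 30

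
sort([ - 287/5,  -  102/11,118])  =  [ - 287/5,-102/11,118]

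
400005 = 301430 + 98575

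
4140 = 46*90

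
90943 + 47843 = 138786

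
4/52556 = 1/13139 = 0.00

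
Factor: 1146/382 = 3^1=3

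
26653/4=6663+1/4= 6663.25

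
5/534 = 5/534  =  0.01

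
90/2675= 18/535 = 0.03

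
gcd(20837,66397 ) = 67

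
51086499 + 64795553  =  115882052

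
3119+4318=7437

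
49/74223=49/74223=0.00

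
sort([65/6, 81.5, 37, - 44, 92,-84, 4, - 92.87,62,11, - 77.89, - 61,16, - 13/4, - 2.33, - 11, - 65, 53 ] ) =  [ - 92.87, - 84, - 77.89, - 65, - 61, - 44, - 11, - 13/4, - 2.33, 4, 65/6, 11 , 16, 37, 53, 62, 81.5,92]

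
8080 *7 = 56560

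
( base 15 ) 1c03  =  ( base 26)8pk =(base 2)1011110111110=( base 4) 1132332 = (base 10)6078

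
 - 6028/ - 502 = 3014/251 = 12.01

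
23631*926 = 21882306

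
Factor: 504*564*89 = 25298784 = 2^5*3^3*7^1*47^1*89^1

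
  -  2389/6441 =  - 2389/6441=   - 0.37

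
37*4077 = 150849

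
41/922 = 41/922 = 0.04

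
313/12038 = 313/12038 = 0.03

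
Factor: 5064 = 2^3*3^1 * 211^1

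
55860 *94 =5250840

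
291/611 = 291/611  =  0.48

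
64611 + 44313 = 108924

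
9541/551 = 17 + 6/19 = 17.32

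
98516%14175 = 13466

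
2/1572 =1/786  =  0.00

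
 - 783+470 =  - 313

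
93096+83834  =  176930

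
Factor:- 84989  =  -37^1 * 2297^1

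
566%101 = 61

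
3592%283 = 196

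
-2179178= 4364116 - 6543294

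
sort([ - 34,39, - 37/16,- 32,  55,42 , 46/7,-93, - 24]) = [ - 93, -34,- 32, -24, - 37/16 , 46/7,  39 , 42,  55 ] 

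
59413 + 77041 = 136454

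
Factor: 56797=13^1*17^1*257^1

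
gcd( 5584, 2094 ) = 698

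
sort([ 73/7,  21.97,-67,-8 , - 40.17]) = [-67,-40.17, - 8 , 73/7,  21.97 ]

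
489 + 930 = 1419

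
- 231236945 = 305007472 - 536244417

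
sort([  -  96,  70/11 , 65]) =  [-96,70/11,65 ] 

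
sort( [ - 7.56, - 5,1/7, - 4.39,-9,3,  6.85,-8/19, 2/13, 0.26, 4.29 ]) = [ - 9, - 7.56, - 5,  -  4.39, - 8/19 , 1/7,2/13, 0.26, 3, 4.29, 6.85]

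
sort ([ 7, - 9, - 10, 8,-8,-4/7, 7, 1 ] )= [-10,-9,-8, - 4/7,1, 7, 7, 8 ]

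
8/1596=2/399 = 0.01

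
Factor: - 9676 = -2^2*41^1*59^1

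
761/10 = 76+1/10 = 76.10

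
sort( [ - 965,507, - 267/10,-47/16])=[ - 965, - 267/10, - 47/16, 507 ] 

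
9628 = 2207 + 7421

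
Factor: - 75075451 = - 11^1*17^1*401473^1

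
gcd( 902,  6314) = 902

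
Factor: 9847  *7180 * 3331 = 2^2 * 5^1 * 43^1 * 229^1*359^1 * 3331^1 = 235506563260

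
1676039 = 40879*41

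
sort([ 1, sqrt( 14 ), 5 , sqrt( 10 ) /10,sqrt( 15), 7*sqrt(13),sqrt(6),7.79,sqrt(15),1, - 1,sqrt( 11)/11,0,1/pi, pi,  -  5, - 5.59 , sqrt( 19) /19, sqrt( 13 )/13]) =[ - 5.59, -5, - 1,  0,sqrt( 19)/19, sqrt( 13) /13,sqrt( 11)/11,sqrt( 10 ) /10,1/pi,1,1,sqrt(6 ), pi,sqrt ( 14 ),sqrt( 15 ),sqrt(15),5,7.79,7*sqrt(13)]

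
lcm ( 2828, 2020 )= 14140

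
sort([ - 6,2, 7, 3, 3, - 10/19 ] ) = [ - 6, - 10/19,2, 3, 3,7]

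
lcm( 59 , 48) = 2832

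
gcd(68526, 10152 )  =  2538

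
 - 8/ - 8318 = 4/4159 = 0.00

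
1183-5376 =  - 4193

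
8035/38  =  8035/38 = 211.45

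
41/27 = 41/27 =1.52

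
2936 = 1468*2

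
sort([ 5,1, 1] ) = [ 1 , 1, 5]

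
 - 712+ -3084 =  - 3796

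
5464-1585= 3879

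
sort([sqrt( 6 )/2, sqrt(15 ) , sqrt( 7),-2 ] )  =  [-2 , sqrt( 6)/2 , sqrt( 7 ),sqrt (15)]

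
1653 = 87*19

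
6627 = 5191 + 1436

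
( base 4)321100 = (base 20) 934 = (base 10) 3664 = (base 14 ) 149a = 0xe50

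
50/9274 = 25/4637=0.01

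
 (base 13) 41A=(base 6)3123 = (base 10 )699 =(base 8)1273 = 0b1010111011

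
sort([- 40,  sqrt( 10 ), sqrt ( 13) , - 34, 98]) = [-40, -34, sqrt (10), sqrt ( 13 ),98]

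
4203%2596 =1607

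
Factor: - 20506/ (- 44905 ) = 2^1*5^( - 1 ) *7^( - 1) * 1283^(  -  1 ) *10253^1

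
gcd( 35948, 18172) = 44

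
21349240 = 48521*440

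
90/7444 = 45/3722 = 0.01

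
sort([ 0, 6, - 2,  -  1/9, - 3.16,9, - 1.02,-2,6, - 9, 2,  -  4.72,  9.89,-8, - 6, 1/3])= [ - 9, - 8 , - 6,-4.72, - 3.16, - 2, - 2, - 1.02,-1/9, 0,1/3,2, 6,6,9,9.89] 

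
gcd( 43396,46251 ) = 571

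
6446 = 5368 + 1078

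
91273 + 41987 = 133260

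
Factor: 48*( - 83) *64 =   -  254976 = -2^10*3^1*83^1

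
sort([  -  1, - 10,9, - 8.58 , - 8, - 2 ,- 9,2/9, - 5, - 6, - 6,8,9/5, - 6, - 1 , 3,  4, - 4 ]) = [ - 10, - 9, - 8.58, - 8,-6, - 6, - 6, - 5, - 4, - 2 , - 1, - 1,2/9,9/5, 3, 4, 8, 9] 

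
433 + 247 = 680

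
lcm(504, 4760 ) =42840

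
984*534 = 525456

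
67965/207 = 328 + 1/3= 328.33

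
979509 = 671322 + 308187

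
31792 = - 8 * ( - 3974)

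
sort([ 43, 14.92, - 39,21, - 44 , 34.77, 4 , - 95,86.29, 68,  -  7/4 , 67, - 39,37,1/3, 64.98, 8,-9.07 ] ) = [  -  95, - 44, - 39,  -  39, - 9.07  ,-7/4, 1/3,  4,8, 14.92, 21, 34.77, 37,43, 64.98,67,68,86.29] 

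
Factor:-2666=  - 2^1*31^1*43^1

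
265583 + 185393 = 450976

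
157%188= 157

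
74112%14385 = 2187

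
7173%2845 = 1483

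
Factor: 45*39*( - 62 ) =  - 2^1 * 3^3*5^1*13^1*31^1  =  -108810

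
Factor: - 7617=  - 3^1*2539^1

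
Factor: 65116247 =7^2*311^1*4273^1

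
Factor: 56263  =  56263^1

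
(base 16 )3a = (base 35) 1N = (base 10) 58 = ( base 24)2A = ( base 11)53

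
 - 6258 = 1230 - 7488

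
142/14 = 71/7 = 10.14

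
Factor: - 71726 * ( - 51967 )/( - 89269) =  - 3727385042/89269= - 2^1 *157^1*331^1*35863^1*89269^( - 1) 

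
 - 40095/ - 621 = 1485/23 =64.57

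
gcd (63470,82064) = 2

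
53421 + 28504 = 81925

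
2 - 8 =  - 6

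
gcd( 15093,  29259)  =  9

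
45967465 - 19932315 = 26035150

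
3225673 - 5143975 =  - 1918302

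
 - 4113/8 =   -  4113/8= - 514.12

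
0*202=0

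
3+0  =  3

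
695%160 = 55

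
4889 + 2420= 7309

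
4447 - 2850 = 1597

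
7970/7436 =1  +  267/3718=1.07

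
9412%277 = 271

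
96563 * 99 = 9559737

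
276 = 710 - 434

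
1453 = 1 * 1453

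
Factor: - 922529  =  -31^1*29759^1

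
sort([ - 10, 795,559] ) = [  -  10, 559, 795] 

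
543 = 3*181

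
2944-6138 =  - 3194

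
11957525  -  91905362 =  - 79947837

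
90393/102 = 886+7/34 = 886.21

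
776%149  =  31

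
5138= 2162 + 2976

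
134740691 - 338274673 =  - 203533982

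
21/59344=21/59344 = 0.00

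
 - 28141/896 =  - 28141/896 = - 31.41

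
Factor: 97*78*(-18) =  -2^2*3^3*13^1*97^1 = - 136188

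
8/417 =8/417=0.02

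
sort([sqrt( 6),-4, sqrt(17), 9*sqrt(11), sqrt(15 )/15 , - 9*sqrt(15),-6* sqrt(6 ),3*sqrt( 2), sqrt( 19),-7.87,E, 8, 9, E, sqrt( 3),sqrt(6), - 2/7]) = [ - 9*sqrt( 15 ),-6*sqrt(6),-7.87, - 4,-2/7, sqrt( 15) /15, sqrt(3), sqrt( 6),sqrt ( 6), E, E,sqrt(17), 3*sqrt(2 ),sqrt(19),8, 9,9 * sqrt (11)] 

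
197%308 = 197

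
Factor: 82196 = 2^2*20549^1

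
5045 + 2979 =8024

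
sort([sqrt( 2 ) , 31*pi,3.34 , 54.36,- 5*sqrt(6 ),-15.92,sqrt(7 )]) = [ - 15.92,  -  5*sqrt ( 6 ), sqrt( 2 ),sqrt( 7),3.34, 54.36,31*pi] 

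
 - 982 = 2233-3215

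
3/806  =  3/806 = 0.00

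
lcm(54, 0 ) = 0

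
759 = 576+183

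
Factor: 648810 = 2^1*3^6* 5^1 *89^1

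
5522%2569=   384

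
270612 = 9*30068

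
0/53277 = 0 = 0.00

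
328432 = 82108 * 4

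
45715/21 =2176+ 19/21 = 2176.90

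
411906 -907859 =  - 495953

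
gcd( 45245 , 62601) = 1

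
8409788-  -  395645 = 8805433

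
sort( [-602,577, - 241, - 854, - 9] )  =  [-854, - 602, - 241,  -  9, 577 ]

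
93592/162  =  46796/81 = 577.73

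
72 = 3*24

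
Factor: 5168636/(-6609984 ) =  - 1292159/1652496 = - 2^(-4)* 3^(-1 )*11^2 * 59^1*173^(  -  1)*181^1*199^(-1) 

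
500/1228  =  125/307 = 0.41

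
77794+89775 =167569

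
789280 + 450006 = 1239286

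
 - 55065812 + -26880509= - 81946321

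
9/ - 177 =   -  3/59 = -0.05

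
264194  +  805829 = 1070023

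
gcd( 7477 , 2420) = 1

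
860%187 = 112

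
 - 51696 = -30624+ - 21072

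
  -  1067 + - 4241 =-5308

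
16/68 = 4/17= 0.24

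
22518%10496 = 1526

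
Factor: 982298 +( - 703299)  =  278999 = 7^1*39857^1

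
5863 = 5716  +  147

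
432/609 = 144/203 = 0.71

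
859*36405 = 31271895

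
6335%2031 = 242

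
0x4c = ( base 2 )1001100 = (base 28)2K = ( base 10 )76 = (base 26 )2o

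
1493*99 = 147807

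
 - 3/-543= 1/181 = 0.01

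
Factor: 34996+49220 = 2^3*3^1*11^2*29^1 = 84216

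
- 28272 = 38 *(-744 )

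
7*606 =4242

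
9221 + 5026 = 14247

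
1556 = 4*389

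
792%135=117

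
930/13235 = 186/2647 =0.07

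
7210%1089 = 676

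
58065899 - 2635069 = 55430830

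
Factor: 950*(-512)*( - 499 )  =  242713600 = 2^10*5^2 * 19^1 *499^1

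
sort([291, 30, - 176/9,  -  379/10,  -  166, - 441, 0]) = [-441, - 166,  -  379/10, - 176/9, 0,30, 291 ]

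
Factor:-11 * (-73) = 803  =  11^1*73^1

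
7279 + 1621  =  8900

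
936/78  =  12=12.00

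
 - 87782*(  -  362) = 31777084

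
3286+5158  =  8444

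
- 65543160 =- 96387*680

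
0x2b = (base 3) 1121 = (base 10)43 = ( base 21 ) 21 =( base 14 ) 31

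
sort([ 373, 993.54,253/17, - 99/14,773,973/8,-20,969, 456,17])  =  [-20, - 99/14 , 253/17, 17, 973/8,373,456,773, 969, 993.54] 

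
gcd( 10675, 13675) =25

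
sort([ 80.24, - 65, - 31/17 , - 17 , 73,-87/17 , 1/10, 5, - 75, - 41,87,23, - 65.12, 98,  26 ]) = [ - 75  , - 65.12, - 65, - 41,  -  17, - 87/17, - 31/17,1/10,5,23,26,73, 80.24,87,98]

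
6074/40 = 151 + 17/20 = 151.85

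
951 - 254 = 697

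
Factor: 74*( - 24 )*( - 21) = 2^4*3^2*7^1 * 37^1 = 37296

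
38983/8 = 4872 + 7/8  =  4872.88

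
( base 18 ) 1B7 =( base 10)529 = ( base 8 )1021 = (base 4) 20101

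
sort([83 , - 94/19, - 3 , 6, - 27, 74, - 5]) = [ - 27, - 5,-94/19, - 3,6,74,83]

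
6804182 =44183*154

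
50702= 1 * 50702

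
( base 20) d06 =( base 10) 5206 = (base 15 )1821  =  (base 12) 301A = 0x1456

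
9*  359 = 3231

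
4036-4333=  -  297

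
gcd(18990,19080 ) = 90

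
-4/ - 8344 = 1/2086 = 0.00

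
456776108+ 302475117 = 759251225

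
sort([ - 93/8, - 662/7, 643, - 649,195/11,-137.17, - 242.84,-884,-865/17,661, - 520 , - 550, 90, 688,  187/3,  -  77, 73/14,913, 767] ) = [-884, - 649, -550,-520,  -  242.84,-137.17  , - 662/7, - 77, -865/17, - 93/8, 73/14, 195/11,187/3, 90, 643, 661,688, 767, 913]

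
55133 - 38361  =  16772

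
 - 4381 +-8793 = -13174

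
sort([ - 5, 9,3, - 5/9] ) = [ - 5, - 5/9,3,9 ] 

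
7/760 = 7/760 = 0.01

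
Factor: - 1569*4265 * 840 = -2^3*3^2 *5^2*7^1 * 523^1*853^1=- 5621099400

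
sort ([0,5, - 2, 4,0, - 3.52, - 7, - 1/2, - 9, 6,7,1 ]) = [ - 9, - 7, - 3.52,-2, - 1/2,0, 0,1,4,5,6,7 ] 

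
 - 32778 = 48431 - 81209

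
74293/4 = 18573+1/4= 18573.25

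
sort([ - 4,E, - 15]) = [- 15 , - 4, E ]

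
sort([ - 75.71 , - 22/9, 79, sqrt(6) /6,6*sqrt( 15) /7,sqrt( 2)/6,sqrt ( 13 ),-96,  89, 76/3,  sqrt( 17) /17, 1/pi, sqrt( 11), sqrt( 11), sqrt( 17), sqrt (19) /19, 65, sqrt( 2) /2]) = [ - 96, - 75.71, - 22/9,sqrt(19) /19,sqrt( 2) /6, sqrt( 17) /17, 1/pi,sqrt( 6) /6, sqrt(2 ) /2, sqrt ( 11 ), sqrt( 11), 6*sqrt( 15) /7,sqrt( 13),sqrt( 17), 76/3, 65, 79, 89]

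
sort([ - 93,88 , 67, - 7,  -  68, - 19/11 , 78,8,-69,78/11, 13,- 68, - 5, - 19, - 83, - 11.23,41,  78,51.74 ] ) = [  -  93, - 83, - 69 , - 68, - 68, - 19,  -  11.23, - 7, - 5, - 19/11,  78/11,8,13, 41, 51.74,  67,78,78,88]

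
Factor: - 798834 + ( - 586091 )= - 1384925 = - 5^2 * 31^1*1787^1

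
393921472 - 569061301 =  - 175139829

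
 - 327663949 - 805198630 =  - 1132862579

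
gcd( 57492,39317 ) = 1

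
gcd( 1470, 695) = 5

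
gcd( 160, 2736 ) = 16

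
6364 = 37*172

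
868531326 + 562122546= 1430653872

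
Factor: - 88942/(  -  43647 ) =2^1*3^ (  -  1)*7^1 * 6353^1 *14549^( -1) 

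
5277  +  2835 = 8112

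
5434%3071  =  2363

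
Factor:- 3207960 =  - 2^3*3^2*5^1 *7^1*19^1*67^1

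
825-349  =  476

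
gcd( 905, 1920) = 5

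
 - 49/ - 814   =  49/814 = 0.06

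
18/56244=3/9374 = 0.00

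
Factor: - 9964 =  - 2^2*47^1*53^1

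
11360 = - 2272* ( - 5) 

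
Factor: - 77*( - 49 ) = 3773=7^3*11^1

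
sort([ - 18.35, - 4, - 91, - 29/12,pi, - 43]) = [ - 91, - 43, - 18.35 , - 4 , - 29/12,pi]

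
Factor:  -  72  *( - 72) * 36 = 2^8*3^6= 186624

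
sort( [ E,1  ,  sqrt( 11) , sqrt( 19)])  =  [1,E , sqrt(11),sqrt( 19)]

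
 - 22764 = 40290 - 63054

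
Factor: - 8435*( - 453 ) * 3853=14722524915 =3^1 * 5^1*7^1*151^1*241^1*3853^1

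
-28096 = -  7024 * 4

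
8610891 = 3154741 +5456150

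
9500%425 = 150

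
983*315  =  309645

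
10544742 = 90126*117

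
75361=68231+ 7130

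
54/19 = 54/19 =2.84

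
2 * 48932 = 97864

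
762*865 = 659130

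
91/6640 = 91/6640=0.01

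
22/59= 22/59 = 0.37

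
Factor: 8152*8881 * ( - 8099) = -586350689288 = - 2^3*7^1*13^1  *  83^1*  89^1 *107^1*1019^1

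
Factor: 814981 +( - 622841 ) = 2^2 * 5^1  *13^1*739^1  =  192140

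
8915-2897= 6018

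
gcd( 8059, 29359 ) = 1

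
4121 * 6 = 24726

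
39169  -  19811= 19358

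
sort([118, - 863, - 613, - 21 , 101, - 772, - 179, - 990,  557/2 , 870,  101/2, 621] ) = [ - 990, - 863, - 772, - 613, -179,-21 , 101/2 , 101,118, 557/2, 621 , 870 ] 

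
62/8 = 31/4= 7.75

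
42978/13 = 3306 = 3306.00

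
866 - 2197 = -1331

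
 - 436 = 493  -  929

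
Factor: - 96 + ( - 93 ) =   -  189= - 3^3*7^1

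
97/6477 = 97/6477 = 0.01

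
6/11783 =6/11783 = 0.00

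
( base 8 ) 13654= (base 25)9HA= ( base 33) 5IL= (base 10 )6060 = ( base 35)4x5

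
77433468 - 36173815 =41259653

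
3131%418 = 205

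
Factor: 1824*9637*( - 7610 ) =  - 133767727680 = -2^6*3^1*5^1*19^1*23^1*419^1 * 761^1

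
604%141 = 40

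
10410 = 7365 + 3045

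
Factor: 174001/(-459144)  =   - 191/504 = -  2^(-3 )*3^(  -  2) * 7^( -1 ) * 191^1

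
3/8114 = 3/8114 = 0.00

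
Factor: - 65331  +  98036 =32705 = 5^1*31^1*  211^1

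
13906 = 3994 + 9912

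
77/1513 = 77/1513=0.05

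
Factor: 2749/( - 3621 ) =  - 3^( - 1)*17^( - 1)*71^(-1)*2749^1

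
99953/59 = 99953/59 = 1694.12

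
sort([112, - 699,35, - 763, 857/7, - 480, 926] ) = [- 763 , - 699, - 480, 35, 112,  857/7,926] 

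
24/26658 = 4/4443 =0.00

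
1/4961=1/4961 = 0.00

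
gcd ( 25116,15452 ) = 4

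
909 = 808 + 101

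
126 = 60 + 66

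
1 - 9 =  - 8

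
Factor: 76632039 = 3^2*11^1*17^1*45533^1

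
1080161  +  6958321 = 8038482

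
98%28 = 14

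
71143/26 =71143/26= 2736.27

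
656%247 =162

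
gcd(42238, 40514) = 862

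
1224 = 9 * 136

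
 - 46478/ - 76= 23239/38 = 611.55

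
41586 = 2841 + 38745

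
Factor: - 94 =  - 2^1 * 47^1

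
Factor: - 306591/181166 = -2^( - 1 )*3^1*90583^ ( - 1)*102197^1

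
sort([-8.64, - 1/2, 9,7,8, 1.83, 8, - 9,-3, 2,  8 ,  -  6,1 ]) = [ - 9 ,-8.64,- 6,-3,  -  1/2, 1,1.83 , 2 , 7,8,8,8,9] 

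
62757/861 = 20919/287=72.89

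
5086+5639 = 10725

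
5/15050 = 1/3010 =0.00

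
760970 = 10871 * 70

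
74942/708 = 105+301/354 = 105.85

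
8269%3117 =2035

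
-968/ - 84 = 11 + 11/21 = 11.52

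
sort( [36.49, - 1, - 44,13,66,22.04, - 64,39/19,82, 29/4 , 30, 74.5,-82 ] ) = [ - 82, - 64, - 44, - 1,39/19 , 29/4, 13 , 22.04,30,36.49,  66, 74.5,82 ]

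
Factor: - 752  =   - 2^4*47^1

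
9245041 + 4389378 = 13634419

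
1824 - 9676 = -7852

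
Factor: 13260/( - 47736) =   -  5/18 = - 2^( - 1)*3^ ( - 2)*5^1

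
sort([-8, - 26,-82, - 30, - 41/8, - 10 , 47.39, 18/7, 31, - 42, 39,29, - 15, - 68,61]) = [ -82,  -  68 , - 42, - 30, -26, - 15, - 10, - 8, - 41/8, 18/7,29,31, 39,47.39, 61 ]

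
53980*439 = 23697220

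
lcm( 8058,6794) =346494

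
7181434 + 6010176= 13191610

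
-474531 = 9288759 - 9763290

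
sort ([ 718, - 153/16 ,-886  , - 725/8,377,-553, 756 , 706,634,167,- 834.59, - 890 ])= [ - 890,  -  886,  -  834.59, - 553, - 725/8, - 153/16 , 167,377,634, 706,  718, 756] 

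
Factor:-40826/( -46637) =274/313 = 2^1 * 137^1*313^( - 1) 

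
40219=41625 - 1406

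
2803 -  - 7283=10086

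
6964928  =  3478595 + 3486333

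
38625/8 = 38625/8 = 4828.12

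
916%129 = 13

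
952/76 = 238/19 = 12.53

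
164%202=164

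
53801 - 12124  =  41677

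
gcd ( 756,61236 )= 756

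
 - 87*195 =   -  16965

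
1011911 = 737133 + 274778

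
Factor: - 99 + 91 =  - 8 = - 2^3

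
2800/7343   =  400/1049 = 0.38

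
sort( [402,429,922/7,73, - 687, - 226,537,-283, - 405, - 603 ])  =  [- 687, - 603, - 405,-283 ,- 226,73,922/7, 402, 429,537] 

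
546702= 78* 7009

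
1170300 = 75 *15604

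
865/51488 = 865/51488 = 0.02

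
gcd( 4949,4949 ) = 4949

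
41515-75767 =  - 34252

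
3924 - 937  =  2987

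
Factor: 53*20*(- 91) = - 96460 = -  2^2*5^1*7^1*13^1*53^1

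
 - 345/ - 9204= 115/3068  =  0.04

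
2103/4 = 525  +  3/4 = 525.75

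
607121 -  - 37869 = 644990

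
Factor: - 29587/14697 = -3^(-2 )*23^( - 1 )*71^(-1 )*29587^1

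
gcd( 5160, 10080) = 120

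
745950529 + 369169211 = 1115119740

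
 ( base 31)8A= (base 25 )a8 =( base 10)258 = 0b100000010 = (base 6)1110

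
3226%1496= 234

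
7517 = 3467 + 4050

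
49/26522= 49/26522 = 0.00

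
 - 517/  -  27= 19 + 4/27= 19.15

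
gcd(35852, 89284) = 4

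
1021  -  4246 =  -3225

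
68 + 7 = 75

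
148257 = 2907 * 51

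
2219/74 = 29  +  73/74 = 29.99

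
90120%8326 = 6860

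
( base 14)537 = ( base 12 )719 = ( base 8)2005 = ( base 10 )1029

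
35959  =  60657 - 24698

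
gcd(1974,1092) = 42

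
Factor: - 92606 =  - 2^1*19^1*2437^1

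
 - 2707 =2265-4972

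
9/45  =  1/5 = 0.20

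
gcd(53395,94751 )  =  1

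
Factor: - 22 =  - 2^1*11^1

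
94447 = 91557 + 2890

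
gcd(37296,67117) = 1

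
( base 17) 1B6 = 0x1E2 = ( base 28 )h6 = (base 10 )482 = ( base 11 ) 3A9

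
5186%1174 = 490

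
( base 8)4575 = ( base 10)2429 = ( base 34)23F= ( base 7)10040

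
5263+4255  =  9518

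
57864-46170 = 11694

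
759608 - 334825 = 424783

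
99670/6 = 16611 +2/3 = 16611.67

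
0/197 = 0 = 0.00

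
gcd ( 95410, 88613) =7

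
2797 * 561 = 1569117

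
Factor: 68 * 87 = 5916  =  2^2*3^1*17^1*29^1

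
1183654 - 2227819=-1044165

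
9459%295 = 19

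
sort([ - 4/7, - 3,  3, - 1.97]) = [ - 3 ,  -  1.97, - 4/7,3]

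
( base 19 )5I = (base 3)11012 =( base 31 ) 3K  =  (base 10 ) 113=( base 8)161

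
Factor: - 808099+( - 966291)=-2^1 *5^1 * 191^1*929^1 = -  1774390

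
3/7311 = 1/2437   =  0.00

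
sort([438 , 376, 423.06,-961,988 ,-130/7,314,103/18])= [-961,-130/7,  103/18, 314, 376, 423.06, 438,988]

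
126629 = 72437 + 54192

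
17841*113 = 2016033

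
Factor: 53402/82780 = 2^( - 1 )*5^( - 1 )*4139^( - 1)*26701^1 = 26701/41390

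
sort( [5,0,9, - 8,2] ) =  [ -8,0,2,5,9]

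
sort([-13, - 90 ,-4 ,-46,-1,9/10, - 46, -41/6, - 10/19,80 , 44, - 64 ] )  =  [  -  90, - 64, -46, - 46,-13, - 41/6, - 4, - 1 , - 10/19,9/10, 44,80]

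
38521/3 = 38521/3 = 12840.33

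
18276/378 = 3046/63=48.35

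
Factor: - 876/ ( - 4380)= 1/5 = 5^ ( - 1)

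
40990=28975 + 12015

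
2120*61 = 129320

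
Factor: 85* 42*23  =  2^1*3^1*5^1*7^1*17^1 * 23^1 = 82110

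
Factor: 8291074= 2^1*11^1*31^1*12157^1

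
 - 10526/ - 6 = 5263/3 = 1754.33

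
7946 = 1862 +6084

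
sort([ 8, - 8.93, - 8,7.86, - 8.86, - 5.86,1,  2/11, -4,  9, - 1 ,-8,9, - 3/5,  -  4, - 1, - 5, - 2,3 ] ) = [ - 8.93, - 8.86, - 8, - 8 , - 5.86 ,-5, - 4,-4, - 2, - 1, - 1, - 3/5, 2/11, 1, 3,7.86,  8, 9, 9]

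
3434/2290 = 1717/1145 = 1.50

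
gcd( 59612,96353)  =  1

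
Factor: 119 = 7^1*17^1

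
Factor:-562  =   - 2^1*281^1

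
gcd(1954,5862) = 1954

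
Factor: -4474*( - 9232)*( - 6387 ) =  - 263808443616 = - 2^5*3^1*577^1*2129^1*2237^1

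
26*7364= 191464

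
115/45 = 2+5/9 = 2.56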